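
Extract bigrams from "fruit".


Word: "fruit" (length 5)
Number of bigrams = 5 - 2 + 1 = 4
  Position 0: "fr"
  Position 1: "ru"
  Position 2: "ui"
  Position 3: "it"
Bigrams = "fr", "ru", "ui", "it"


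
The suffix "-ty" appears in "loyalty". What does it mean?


Suffix: -ty
As in: loyalty -> loyal + -ty
Meaning = quality of


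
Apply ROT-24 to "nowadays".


Word: "nowadays"
Shift: 24
Each letter → (letter + shift) mod 26:
  'n' (13) + 24 = 11 → 'l'
  'o' (14) + 24 = 12 → 'm'
  'w' (22) + 24 = 20 → 'u'
  'a' (0) + 24 = 24 → 'y'
  'd' (3) + 24 = 1 → 'b'
  'a' (0) + 24 = 24 → 'y'
  'y' (24) + 24 = 22 → 'w'
  's' (18) + 24 = 16 → 'q'
Result = "lmuybywq"


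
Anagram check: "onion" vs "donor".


Word 1: "onion" → sorted: innoo
Word 2: "donor" → sorted: dnoor
Same letters? innoo != dnoor
Anagram = No


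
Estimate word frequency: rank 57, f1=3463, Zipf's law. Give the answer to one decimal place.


Zipf's law: f(r) = f(1) / r
f(1) = 3463
f(57) = 3463 / 57
= 60.8 occurrences


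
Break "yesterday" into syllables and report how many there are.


Word: "yesterday"
Syllable breakdown: yes / ter / day
Counting: 3 parts
= 3 syllables


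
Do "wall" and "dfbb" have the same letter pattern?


Pattern of "wall": [0, 1, 2, 2]
Pattern of "dfbb": [0, 1, 2, 2]
Patterns match
Same pattern = Yes


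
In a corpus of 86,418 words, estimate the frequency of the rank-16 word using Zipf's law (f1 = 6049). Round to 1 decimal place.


Zipf's law: f(r) = f(1) / r
f(1) = 6049
f(16) = 6049 / 16
= 378.1 occurrences


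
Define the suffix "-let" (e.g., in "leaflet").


Suffix: -let
Example: leaflet = leaf + -let
Meaning = small


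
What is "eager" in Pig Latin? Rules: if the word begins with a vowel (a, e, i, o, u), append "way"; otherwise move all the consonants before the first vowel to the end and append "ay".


Word: "eager"
Starts with vowel → add 'way'
Pig Latin = "eagerway"


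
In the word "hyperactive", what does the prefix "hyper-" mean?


Prefix: hyper-
Example: hyperactive = hyper- + active
Meaning = over / excessive


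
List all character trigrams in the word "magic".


Word: "magic" (length 5)
Number of trigrams = 5 - 3 + 1 = 3
  Position 0: "mag"
  Position 1: "agi"
  Position 2: "gic"
Trigrams = "mag", "agi", "gic"


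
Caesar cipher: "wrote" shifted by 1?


Word: "wrote"
Shift: 1
Each letter → (letter + shift) mod 26:
  'w' (22) + 1 = 23 → 'x'
  'r' (17) + 1 = 18 → 's'
  'o' (14) + 1 = 15 → 'p'
  't' (19) + 1 = 20 → 'u'
  'e' (4) + 1 = 5 → 'f'
Result = "xspuf"


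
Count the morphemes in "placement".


Word: "placement"
Morphemes: place | -ment
Each morpheme carries meaning
= 2 morphemes


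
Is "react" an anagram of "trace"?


Word 1: "trace" → sorted: acert
Word 2: "react" → sorted: acert
Same letters? acert == acert
Anagram = Yes


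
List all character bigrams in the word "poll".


Word: "poll" (length 4)
Number of bigrams = 4 - 2 + 1 = 3
  Position 0: "po"
  Position 1: "ol"
  Position 2: "ll"
Bigrams = "po", "ol", "ll"


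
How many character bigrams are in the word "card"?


Word: "card" (length 4)
Number of 2-grams = length - 2 + 1 = 4 - 2 + 1
= 3


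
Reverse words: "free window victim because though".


Original: "free window victim because though"
Words (1..n): free | window | victim | because | though
Reversed (n..1): though | because | victim | window | free
Result = "though because victim window free"


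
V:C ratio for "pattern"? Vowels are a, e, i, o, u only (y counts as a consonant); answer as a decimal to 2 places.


Word: "pattern"
Vowels (a,e,i,o,u): 2
Consonants: 5
Ratio = 2/5
= 0.40


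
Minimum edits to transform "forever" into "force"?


Word 1: "forever" (length 7)
Word 2: "force" (length 5)
One optimal edit sequence (insert/delete/substitute each cost 1):
  1. keep 'f'
  2. keep 'o'
  3. keep 'r'
  4. delete 'e'  (+1)
  5. substitute 'v' -> 'c'  (+1)
  6. keep 'e'
  7. delete 'r'  (+1)
Total edit operations: 3
Edit distance = 3


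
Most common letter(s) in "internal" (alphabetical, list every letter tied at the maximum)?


Word: "internal"
Letter counts:
  'a': 1
  'e': 1
  'i': 1
  'l': 1
  'n': 2
  'r': 1
  't': 1
Maximum count = 2
Most frequent = 'n' (2 times each)


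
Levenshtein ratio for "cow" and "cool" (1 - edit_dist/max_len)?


Word 1: "cow" (length 3)
Word 2: "cool" (length 4)
One optimal edit sequence:
  1. keep 'c'
  2. insert 'o'  (+1)
  3. keep 'o'
  4. substitute 'w' -> 'l'  (+1)
Edit distance = 2
Max length = max(3, 4) = 4
Similarity = 1 - 2/4
= 0.5000


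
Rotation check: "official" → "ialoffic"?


Word: "official", Candidate: "ialoffic"
Method: check if candidate is substring of word+word
"officialofficial" contains "ialoffic"? Yes
Is rotation = Yes


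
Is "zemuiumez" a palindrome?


Word: "zemuiumez"
Reversed: "zemuiumez"
Forward == Backward? zemuiumez == zemuiumez
Palindrome = Yes


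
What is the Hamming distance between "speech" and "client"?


Comparing character by character (same length = 6):
  Pos 0: 's' vs 'c' !=
  Pos 1: 'p' vs 'l' !=
  Pos 2: 'e' vs 'i' !=
  Pos 3: 'e' vs 'e' =
  Pos 4: 'c' vs 'n' !=
  Pos 5: 'h' vs 't' !=
Hamming distance = 5


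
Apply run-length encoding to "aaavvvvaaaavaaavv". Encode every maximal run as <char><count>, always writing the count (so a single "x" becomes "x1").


String: "aaavvvvaaaavaaavv"
Scanning for consecutive runs:
  'a' x 3
  'v' x 4
  'a' x 4
  'v' x 1
  'a' x 3
  'v' x 2
RLE = "a3v4a4v1a3v2"


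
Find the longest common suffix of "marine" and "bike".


Word 1: "marine"
Word 2: "bike"
Comparing from end:
  Pos -1: 'e' == 'e'
  Pos -2: 'n' != 'k' (stop)
LCS = "e" (length 1)


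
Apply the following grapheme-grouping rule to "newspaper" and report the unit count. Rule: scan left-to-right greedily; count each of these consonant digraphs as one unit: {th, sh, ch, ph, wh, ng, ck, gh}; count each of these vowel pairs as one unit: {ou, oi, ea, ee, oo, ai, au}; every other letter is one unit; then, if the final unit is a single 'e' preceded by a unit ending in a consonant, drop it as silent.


Word: "newspaper" (9 letters)
Left-to-right scan:
  [1] 'n' (letter)
  [2] 'e' (letter)
  [3] 'w' (letter)
  [4] 's' (letter)
  [5] 'p' (letter)
  [6] 'a' (letter)
  [7] 'p' (letter)
  [8] 'e' (letter)
  [9] 'r' (letter)
Units from scan: 9
Sound units = 9 units


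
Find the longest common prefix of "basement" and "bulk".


Word 1: "basement"
Word 2: "bulk"
Comparing from start:
  Pos 0: 'b' == 'b'
  Pos 1: 'a' != 'u' (stop)
LCP = "b" (length 1)


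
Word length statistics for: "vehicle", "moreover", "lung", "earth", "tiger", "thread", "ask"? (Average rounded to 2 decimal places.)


Lengths: "vehicle"=7, "moreover"=8, "lung"=4, "earth"=5, "tiger"=5, "thread"=6, "ask"=3
Sum = 38, Count = 7
Average = 38/7 = 5.43
= avg=5.43, min=3, max=8


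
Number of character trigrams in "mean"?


Word: "mean" (length 4)
Number of 3-grams = length - 3 + 1 = 4 - 3 + 1
= 2


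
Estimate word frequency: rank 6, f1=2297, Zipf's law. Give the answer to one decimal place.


Zipf's law: f(r) = f(1) / r
f(1) = 2297
f(6) = 2297 / 6
= 382.8 occurrences


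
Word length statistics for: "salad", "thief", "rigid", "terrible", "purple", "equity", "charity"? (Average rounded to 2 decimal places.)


Lengths: "salad"=5, "thief"=5, "rigid"=5, "terrible"=8, "purple"=6, "equity"=6, "charity"=7
Sum = 42, Count = 7
Average = 42/7 = 6.00
= avg=6.00, min=5, max=8


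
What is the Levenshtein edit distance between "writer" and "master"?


Word 1: "writer" (length 6)
Word 2: "master" (length 6)
One optimal edit sequence (insert/delete/substitute each cost 1):
  1. substitute 'w' -> 'm'  (+1)
  2. substitute 'r' -> 'a'  (+1)
  3. substitute 'i' -> 's'  (+1)
  4. keep 't'
  5. keep 'e'
  6. keep 'r'
Total edit operations: 3
Edit distance = 3


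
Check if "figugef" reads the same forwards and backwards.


Word: "figugef"
Reversed: "fegugif"
Forward == Backward? figugef != fegugif
Palindrome = No


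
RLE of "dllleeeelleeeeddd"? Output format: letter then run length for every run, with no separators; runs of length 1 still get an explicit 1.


String: "dllleeeelleeeeddd"
Scanning for consecutive runs:
  'd' x 1
  'l' x 3
  'e' x 4
  'l' x 2
  'e' x 4
  'd' x 3
RLE = "d1l3e4l2e4d3"


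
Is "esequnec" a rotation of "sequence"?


Word: "sequence", Candidate: "esequnec"
Method: check if candidate is substring of word+word
"sequencesequence" contains "esequnec"? No
Is rotation = No


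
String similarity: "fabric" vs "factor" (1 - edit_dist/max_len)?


Word 1: "fabric" (length 6)
Word 2: "factor" (length 6)
One optimal edit sequence:
  1. keep 'f'
  2. keep 'a'
  3. substitute 'b' -> 'c'  (+1)
  4. substitute 'r' -> 't'  (+1)
  5. substitute 'i' -> 'o'  (+1)
  6. substitute 'c' -> 'r'  (+1)
Edit distance = 4
Max length = max(6, 6) = 6
Similarity = 1 - 4/6
= 0.3333


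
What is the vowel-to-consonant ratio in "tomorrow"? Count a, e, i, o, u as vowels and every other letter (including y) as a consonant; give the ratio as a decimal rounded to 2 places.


Word: "tomorrow"
Vowels (a,e,i,o,u): 3
Consonants: 5
Ratio = 3/5
= 0.60


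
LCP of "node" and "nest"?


Word 1: "node"
Word 2: "nest"
Comparing from start:
  Pos 0: 'n' == 'n'
  Pos 1: 'o' != 'e' (stop)
LCP = "n" (length 1)


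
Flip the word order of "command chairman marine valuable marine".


Original: "command chairman marine valuable marine"
Words (1..n): command | chairman | marine | valuable | marine
Reversed (n..1): marine | valuable | marine | chairman | command
Result = "marine valuable marine chairman command"


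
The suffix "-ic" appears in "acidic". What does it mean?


Suffix: -ic
As in: acidic -> acid + -ic
Meaning = relating to


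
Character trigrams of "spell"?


Word: "spell" (length 5)
Number of trigrams = 5 - 3 + 1 = 3
  Position 0: "spe"
  Position 1: "pel"
  Position 2: "ell"
Trigrams = "spe", "pel", "ell"


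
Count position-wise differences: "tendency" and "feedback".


Comparing character by character (same length = 8):
  Pos 0: 't' vs 'f' !=
  Pos 1: 'e' vs 'e' =
  Pos 2: 'n' vs 'e' !=
  Pos 3: 'd' vs 'd' =
  Pos 4: 'e' vs 'b' !=
  Pos 5: 'n' vs 'a' !=
  Pos 6: 'c' vs 'c' =
  Pos 7: 'y' vs 'k' !=
Hamming distance = 5


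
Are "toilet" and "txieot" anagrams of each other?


Word 1: "toilet" → sorted: eilott
Word 2: "txieot" → sorted: eiottx
Same letters? eilott != eiottx
Anagram = No


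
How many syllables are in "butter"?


Word: "butter"
Syllable breakdown: but / ter
Counting: 2 parts
= 2 syllables


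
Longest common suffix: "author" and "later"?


Word 1: "author"
Word 2: "later"
Comparing from end:
  Pos -1: 'r' == 'r'
  Pos -2: 'o' != 'e' (stop)
LCS = "r" (length 1)


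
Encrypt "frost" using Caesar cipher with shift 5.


Word: "frost"
Shift: 5
Each letter → (letter + shift) mod 26:
  'f' (5) + 5 = 10 → 'k'
  'r' (17) + 5 = 22 → 'w'
  'o' (14) + 5 = 19 → 't'
  's' (18) + 5 = 23 → 'x'
  't' (19) + 5 = 24 → 'y'
Result = "kwtxy"


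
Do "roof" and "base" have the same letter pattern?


Pattern of "roof": [0, 1, 1, 2]
Pattern of "base": [0, 1, 2, 3]
Patterns do not match
Same pattern = No


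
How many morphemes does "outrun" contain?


Word: "outrun"
Morphemes: out- / run
Each morpheme carries meaning
= 2 morphemes


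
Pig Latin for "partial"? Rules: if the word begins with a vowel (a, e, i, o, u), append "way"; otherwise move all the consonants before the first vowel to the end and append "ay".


Word: "partial"
Starts with consonant(s) → move to end, add 'ay'
Consonant cluster: "p"
Pig Latin = "artialpay"


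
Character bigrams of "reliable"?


Word: "reliable" (length 8)
Number of bigrams = 8 - 2 + 1 = 7
  Position 0: "re"
  Position 1: "el"
  Position 2: "li"
  Position 3: "ia"
  Position 4: "ab"
  Position 5: "bl"
  Position 6: "le"
Bigrams = "re", "el", "li", "ia", "ab", "bl", "le"


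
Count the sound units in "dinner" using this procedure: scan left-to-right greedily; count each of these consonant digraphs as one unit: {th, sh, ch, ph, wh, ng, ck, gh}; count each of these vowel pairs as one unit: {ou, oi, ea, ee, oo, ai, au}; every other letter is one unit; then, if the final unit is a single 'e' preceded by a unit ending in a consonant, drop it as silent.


Word: "dinner" (6 letters)
Left-to-right scan:
  [1] 'd' (letter)
  [2] 'i' (letter)
  [3] 'n' (letter)
  [4] 'n' (letter)
  [5] 'e' (letter)
  [6] 'r' (letter)
Units from scan: 6
Sound units = 6 units


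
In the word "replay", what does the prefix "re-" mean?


Prefix: re-
Example: replay (re- + play)
Meaning = again


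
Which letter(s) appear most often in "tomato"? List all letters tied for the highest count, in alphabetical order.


Word: "tomato"
Letter counts:
  'a': 1
  'm': 1
  'o': 2
  't': 2
Maximum count = 2
Most frequent = 'o', 't' (2 times each)


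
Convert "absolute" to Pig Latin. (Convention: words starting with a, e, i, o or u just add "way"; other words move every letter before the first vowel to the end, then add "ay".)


Word: "absolute"
Starts with vowel → add 'way'
Pig Latin = "absoluteway"


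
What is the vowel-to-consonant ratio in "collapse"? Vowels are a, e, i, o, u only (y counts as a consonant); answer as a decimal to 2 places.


Word: "collapse"
Vowels (a,e,i,o,u): 3
Consonants: 5
Ratio = 3/5
= 0.60


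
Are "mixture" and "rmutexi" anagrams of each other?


Word 1: "mixture" → sorted: eimrtux
Word 2: "rmutexi" → sorted: eimrtux
Same letters? eimrtux == eimrtux
Anagram = Yes


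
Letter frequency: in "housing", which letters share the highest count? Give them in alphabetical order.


Word: "housing"
Letter counts:
  'g': 1
  'h': 1
  'i': 1
  'n': 1
  'o': 1
  's': 1
  'u': 1
Maximum count = 1
Most frequent = 'g', 'h', 'i', 'n', 'o', 's', 'u' (1 time each)


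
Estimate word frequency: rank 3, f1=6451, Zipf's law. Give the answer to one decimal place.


Zipf's law: f(r) = f(1) / r
f(1) = 6451
f(3) = 6451 / 3
= 2150.3 occurrences


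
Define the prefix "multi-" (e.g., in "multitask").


Prefix: multi-
Example: multitask (multi- + task)
Meaning = many


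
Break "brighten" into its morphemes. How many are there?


Word: "brighten"
Morphemes: bright / -en
Each morpheme carries meaning
= 2 morphemes


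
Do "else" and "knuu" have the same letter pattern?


Pattern of "else": [0, 1, 2, 0]
Pattern of "knuu": [0, 1, 2, 2]
Patterns do not match
Same pattern = No


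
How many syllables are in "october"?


Word: "october"
Syllable breakdown: oc-to-ber
Counting: 3 parts
= 3 syllables


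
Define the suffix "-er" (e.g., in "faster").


Suffix: -er
Example: faster = fast + -er
Meaning = one who / more


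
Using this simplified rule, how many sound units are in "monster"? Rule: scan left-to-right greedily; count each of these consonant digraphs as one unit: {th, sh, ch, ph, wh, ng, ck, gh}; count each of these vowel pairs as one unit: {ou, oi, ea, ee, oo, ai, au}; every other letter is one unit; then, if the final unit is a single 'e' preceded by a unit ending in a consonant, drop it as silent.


Word: "monster" (7 letters)
Left-to-right scan:
  1. 'm' (letter)
  2. 'o' (letter)
  3. 'n' (letter)
  4. 's' (letter)
  5. 't' (letter)
  6. 'e' (letter)
  7. 'r' (letter)
Units from scan: 7
Sound units = 7 units


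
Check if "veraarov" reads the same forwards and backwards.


Word: "veraarov"
Reversed: "voraarev"
Forward == Backward? veraarov != voraarev
Palindrome = No


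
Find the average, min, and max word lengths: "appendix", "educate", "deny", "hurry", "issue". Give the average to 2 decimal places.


Lengths: "appendix"=8, "educate"=7, "deny"=4, "hurry"=5, "issue"=5
Sum = 29, Count = 5
Average = 29/5 = 5.80
= avg=5.80, min=4, max=8


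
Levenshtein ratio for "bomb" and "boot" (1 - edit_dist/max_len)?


Word 1: "bomb" (length 4)
Word 2: "boot" (length 4)
One optimal edit sequence:
  1. keep 'b'
  2. keep 'o'
  3. substitute 'm' -> 'o'  (+1)
  4. substitute 'b' -> 't'  (+1)
Edit distance = 2
Max length = max(4, 4) = 4
Similarity = 1 - 2/4
= 0.5000


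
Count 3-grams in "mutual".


Word: "mutual" (length 6)
Number of 3-grams = length - 3 + 1 = 6 - 3 + 1
= 4


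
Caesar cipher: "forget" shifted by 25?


Word: "forget"
Shift: 25
Each letter → (letter + shift) mod 26:
  'f' (5) + 25 = 4 → 'e'
  'o' (14) + 25 = 13 → 'n'
  'r' (17) + 25 = 16 → 'q'
  'g' (6) + 25 = 5 → 'f'
  'e' (4) + 25 = 3 → 'd'
  't' (19) + 25 = 18 → 's'
Result = "enqfds"


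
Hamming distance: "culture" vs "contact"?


Comparing character by character (same length = 7):
  Pos 0: 'c' vs 'c' =
  Pos 1: 'u' vs 'o' !=
  Pos 2: 'l' vs 'n' !=
  Pos 3: 't' vs 't' =
  Pos 4: 'u' vs 'a' !=
  Pos 5: 'r' vs 'c' !=
  Pos 6: 'e' vs 't' !=
Hamming distance = 5


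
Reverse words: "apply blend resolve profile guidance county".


Original: "apply blend resolve profile guidance county"
Words (1..n): apply | blend | resolve | profile | guidance | county
Reversed (n..1): county | guidance | profile | resolve | blend | apply
Result = "county guidance profile resolve blend apply"


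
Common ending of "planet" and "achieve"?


Word 1: "planet"
Word 2: "achieve"
Comparing from end:
  Pos -1: 't' != 'e' (stop)
LCS = "" (length 0)


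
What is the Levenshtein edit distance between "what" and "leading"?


Word 1: "what" (length 4)
Word 2: "leading" (length 7)
One optimal edit sequence (insert/delete/substitute each cost 1):
  1. substitute 'w' -> 'l'  (+1)
  2. substitute 'h' -> 'e'  (+1)
  3. keep 'a'
  4. insert 'd'  (+1)
  5. insert 'i'  (+1)
  6. insert 'n'  (+1)
  7. substitute 't' -> 'g'  (+1)
Total edit operations: 6
Edit distance = 6


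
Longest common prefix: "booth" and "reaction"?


Word 1: "booth"
Word 2: "reaction"
Comparing from start:
  Pos 0: 'b' != 'r' (stop)
LCP = "" (length 0)


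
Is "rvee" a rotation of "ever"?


Word: "ever", Candidate: "rvee"
Method: check if candidate is substring of word+word
"everever" contains "rvee"? No
Is rotation = No


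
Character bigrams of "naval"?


Word: "naval" (length 5)
Number of bigrams = 5 - 2 + 1 = 4
  Position 0: "na"
  Position 1: "av"
  Position 2: "va"
  Position 3: "al"
Bigrams = "na", "av", "va", "al"


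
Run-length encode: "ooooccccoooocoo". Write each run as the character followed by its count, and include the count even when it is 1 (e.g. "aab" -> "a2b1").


String: "ooooccccoooocoo"
Scanning for consecutive runs:
  'o' x 4
  'c' x 4
  'o' x 4
  'c' x 1
  'o' x 2
RLE = "o4c4o4c1o2"


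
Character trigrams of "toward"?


Word: "toward" (length 6)
Number of trigrams = 6 - 3 + 1 = 4
  Position 0: "tow"
  Position 1: "owa"
  Position 2: "war"
  Position 3: "ard"
Trigrams = "tow", "owa", "war", "ard"


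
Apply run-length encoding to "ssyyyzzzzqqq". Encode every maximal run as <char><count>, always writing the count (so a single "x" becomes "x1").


String: "ssyyyzzzzqqq"
Scanning for consecutive runs:
  's' x 2
  'y' x 3
  'z' x 4
  'q' x 3
RLE = "s2y3z4q3"


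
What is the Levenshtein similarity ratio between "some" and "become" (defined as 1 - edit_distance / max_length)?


Word 1: "some" (length 4)
Word 2: "become" (length 6)
One optimal edit sequence:
  1. insert 'b'  (+1)
  2. insert 'e'  (+1)
  3. substitute 's' -> 'c'  (+1)
  4. keep 'o'
  5. keep 'm'
  6. keep 'e'
Edit distance = 3
Max length = max(4, 6) = 6
Similarity = 1 - 3/6
= 0.5000


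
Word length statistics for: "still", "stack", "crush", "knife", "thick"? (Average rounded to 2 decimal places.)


Lengths: "still"=5, "stack"=5, "crush"=5, "knife"=5, "thick"=5
Sum = 25, Count = 5
Average = 25/5 = 5.00
= avg=5.00, min=5, max=5


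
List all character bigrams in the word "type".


Word: "type" (length 4)
Number of bigrams = 4 - 2 + 1 = 3
  Position 0: "ty"
  Position 1: "yp"
  Position 2: "pe"
Bigrams = "ty", "yp", "pe"


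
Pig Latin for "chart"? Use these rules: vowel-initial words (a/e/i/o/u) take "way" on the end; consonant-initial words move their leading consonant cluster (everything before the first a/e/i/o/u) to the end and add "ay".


Word: "chart"
Starts with consonant(s) → move to end, add 'ay'
Consonant cluster: "ch"
Pig Latin = "artchay"


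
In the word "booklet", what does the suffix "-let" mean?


Suffix: -let
As in: booklet -> book + -let
Meaning = small


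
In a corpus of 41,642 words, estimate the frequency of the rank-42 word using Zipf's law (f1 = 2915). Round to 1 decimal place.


Zipf's law: f(r) = f(1) / r
f(1) = 2915
f(42) = 2915 / 42
= 69.4 occurrences


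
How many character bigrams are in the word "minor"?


Word: "minor" (length 5)
Number of 2-grams = length - 2 + 1 = 5 - 2 + 1
= 4


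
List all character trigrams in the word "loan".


Word: "loan" (length 4)
Number of trigrams = 4 - 3 + 1 = 2
  Position 0: "loa"
  Position 1: "oan"
Trigrams = "loa", "oan"


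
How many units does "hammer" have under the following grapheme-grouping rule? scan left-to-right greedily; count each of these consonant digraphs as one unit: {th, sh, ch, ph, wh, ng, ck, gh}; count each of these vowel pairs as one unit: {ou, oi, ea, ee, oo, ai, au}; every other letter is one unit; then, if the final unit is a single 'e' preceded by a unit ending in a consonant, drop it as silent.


Word: "hammer" (6 letters)
Left-to-right scan:
  1. 'h' (letter)
  2. 'a' (letter)
  3. 'm' (letter)
  4. 'm' (letter)
  5. 'e' (letter)
  6. 'r' (letter)
Units from scan: 6
Sound units = 6 units


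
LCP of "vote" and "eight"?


Word 1: "vote"
Word 2: "eight"
Comparing from start:
  Pos 0: 'v' != 'e' (stop)
LCP = "" (length 0)


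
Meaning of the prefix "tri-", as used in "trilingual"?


Prefix: tri-
As in: trilingual -> tri- + lingual
Meaning = three


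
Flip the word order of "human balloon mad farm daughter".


Original: "human balloon mad farm daughter"
Words (1..n): human | balloon | mad | farm | daughter
Reversed (n..1): daughter | farm | mad | balloon | human
Result = "daughter farm mad balloon human"


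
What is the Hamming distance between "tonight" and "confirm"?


Comparing character by character (same length = 7):
  Pos 0: 't' vs 'c' !=
  Pos 1: 'o' vs 'o' =
  Pos 2: 'n' vs 'n' =
  Pos 3: 'i' vs 'f' !=
  Pos 4: 'g' vs 'i' !=
  Pos 5: 'h' vs 'r' !=
  Pos 6: 't' vs 'm' !=
Hamming distance = 5


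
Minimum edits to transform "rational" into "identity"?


Word 1: "rational" (length 8)
Word 2: "identity" (length 8)
One optimal edit sequence (insert/delete/substitute each cost 1):
  1. substitute 'r' -> 'i'  (+1)
  2. substitute 'a' -> 'd'  (+1)
  3. substitute 't' -> 'e'  (+1)
  4. substitute 'i' -> 'n'  (+1)
  5. substitute 'o' -> 't'  (+1)
  6. substitute 'n' -> 'i'  (+1)
  7. substitute 'a' -> 't'  (+1)
  8. substitute 'l' -> 'y'  (+1)
Total edit operations: 8
Edit distance = 8


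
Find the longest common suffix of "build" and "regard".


Word 1: "build"
Word 2: "regard"
Comparing from end:
  Pos -1: 'd' == 'd'
  Pos -2: 'l' != 'r' (stop)
LCS = "d" (length 1)


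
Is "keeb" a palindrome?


Word: "keeb"
Reversed: "beek"
Forward == Backward? keeb != beek
Palindrome = No


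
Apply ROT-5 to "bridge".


Word: "bridge"
Shift: 5
Each letter → (letter + shift) mod 26:
  'b' (1) + 5 = 6 → 'g'
  'r' (17) + 5 = 22 → 'w'
  'i' (8) + 5 = 13 → 'n'
  'd' (3) + 5 = 8 → 'i'
  'g' (6) + 5 = 11 → 'l'
  'e' (4) + 5 = 9 → 'j'
Result = "gwnilj"


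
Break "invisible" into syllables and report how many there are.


Word: "invisible"
Syllable breakdown: in / vis / i / ble
Counting: 4 parts
= 4 syllables


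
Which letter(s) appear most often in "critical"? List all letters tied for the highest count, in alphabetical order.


Word: "critical"
Letter counts:
  'a': 1
  'c': 2
  'i': 2
  'l': 1
  'r': 1
  't': 1
Maximum count = 2
Most frequent = 'c', 'i' (2 times each)


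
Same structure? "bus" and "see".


Pattern of "bus": [0, 1, 2]
Pattern of "see": [0, 1, 1]
Patterns do not match
Same pattern = No


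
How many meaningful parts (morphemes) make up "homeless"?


Word: "homeless"
Morphemes: home | -less
Each morpheme carries meaning
= 2 morphemes


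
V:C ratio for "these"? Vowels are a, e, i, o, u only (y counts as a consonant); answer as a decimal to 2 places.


Word: "these"
Vowels (a,e,i,o,u): 2
Consonants: 3
Ratio = 2/3
= 0.67


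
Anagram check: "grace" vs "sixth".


Word 1: "grace" → sorted: acegr
Word 2: "sixth" → sorted: histx
Same letters? acegr != histx
Anagram = No


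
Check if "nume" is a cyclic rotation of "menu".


Word: "menu", Candidate: "nume"
Method: check if candidate is substring of word+word
"menumenu" contains "nume"? Yes
Is rotation = Yes


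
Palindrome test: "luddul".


Word: "luddul"
Reversed: "luddul"
Forward == Backward? luddul == luddul
Palindrome = Yes


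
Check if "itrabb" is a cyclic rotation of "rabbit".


Word: "rabbit", Candidate: "itrabb"
Method: check if candidate is substring of word+word
"rabbitrabbit" contains "itrabb"? Yes
Is rotation = Yes


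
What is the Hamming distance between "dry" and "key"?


Comparing character by character (same length = 3):
  Pos 0: 'd' vs 'k' !=
  Pos 1: 'r' vs 'e' !=
  Pos 2: 'y' vs 'y' =
Hamming distance = 2


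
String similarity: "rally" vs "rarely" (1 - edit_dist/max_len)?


Word 1: "rally" (length 5)
Word 2: "rarely" (length 6)
One optimal edit sequence:
  1. keep 'r'
  2. keep 'a'
  3. insert 'r'  (+1)
  4. substitute 'l' -> 'e'  (+1)
  5. keep 'l'
  6. keep 'y'
Edit distance = 2
Max length = max(5, 6) = 6
Similarity = 1 - 2/6
= 0.6667


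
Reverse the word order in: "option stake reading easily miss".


Original: "option stake reading easily miss"
Words (1..n): option | stake | reading | easily | miss
Reversed (n..1): miss | easily | reading | stake | option
Result = "miss easily reading stake option"


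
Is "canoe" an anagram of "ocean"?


Word 1: "ocean" → sorted: aceno
Word 2: "canoe" → sorted: aceno
Same letters? aceno == aceno
Anagram = Yes


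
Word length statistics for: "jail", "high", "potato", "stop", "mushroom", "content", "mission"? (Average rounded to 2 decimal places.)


Lengths: "jail"=4, "high"=4, "potato"=6, "stop"=4, "mushroom"=8, "content"=7, "mission"=7
Sum = 40, Count = 7
Average = 40/7 = 5.71
= avg=5.71, min=4, max=8


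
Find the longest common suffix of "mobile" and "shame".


Word 1: "mobile"
Word 2: "shame"
Comparing from end:
  Pos -1: 'e' == 'e'
  Pos -2: 'l' != 'm' (stop)
LCS = "e" (length 1)


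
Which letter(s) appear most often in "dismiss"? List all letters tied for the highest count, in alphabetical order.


Word: "dismiss"
Letter counts:
  'd': 1
  'i': 2
  'm': 1
  's': 3
Maximum count = 3
Most frequent = 's' (3 times each)


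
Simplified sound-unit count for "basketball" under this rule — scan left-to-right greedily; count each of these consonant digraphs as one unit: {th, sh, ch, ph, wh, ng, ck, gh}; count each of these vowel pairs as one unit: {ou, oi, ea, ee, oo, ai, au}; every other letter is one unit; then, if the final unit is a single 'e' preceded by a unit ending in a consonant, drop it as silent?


Word: "basketball" (10 letters)
Left-to-right scan:
  (1) 'b' (letter)
  (2) 'a' (letter)
  (3) 's' (letter)
  (4) 'k' (letter)
  (5) 'e' (letter)
  (6) 't' (letter)
  (7) 'b' (letter)
  (8) 'a' (letter)
  (9) 'l' (letter)
  (10) 'l' (letter)
Units from scan: 10
Sound units = 10 units


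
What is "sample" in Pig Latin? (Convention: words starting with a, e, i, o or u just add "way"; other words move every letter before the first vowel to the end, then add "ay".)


Word: "sample"
Starts with consonant(s) → move to end, add 'ay'
Consonant cluster: "s"
Pig Latin = "amplesay"


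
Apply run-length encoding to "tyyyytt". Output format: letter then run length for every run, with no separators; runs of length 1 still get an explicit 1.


String: "tyyyytt"
Scanning for consecutive runs:
  't' x 1
  'y' x 4
  't' x 2
RLE = "t1y4t2"


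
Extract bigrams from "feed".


Word: "feed" (length 4)
Number of bigrams = 4 - 2 + 1 = 3
  Position 0: "fe"
  Position 1: "ee"
  Position 2: "ed"
Bigrams = "fe", "ee", "ed"


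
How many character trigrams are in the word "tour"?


Word: "tour" (length 4)
Number of 3-grams = length - 3 + 1 = 4 - 3 + 1
= 2


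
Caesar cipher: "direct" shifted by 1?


Word: "direct"
Shift: 1
Each letter → (letter + shift) mod 26:
  'd' (3) + 1 = 4 → 'e'
  'i' (8) + 1 = 9 → 'j'
  'r' (17) + 1 = 18 → 's'
  'e' (4) + 1 = 5 → 'f'
  'c' (2) + 1 = 3 → 'd'
  't' (19) + 1 = 20 → 'u'
Result = "ejsfdu"


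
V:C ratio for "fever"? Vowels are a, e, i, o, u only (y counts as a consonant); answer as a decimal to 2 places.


Word: "fever"
Vowels (a,e,i,o,u): 2
Consonants: 3
Ratio = 2/3
= 0.67


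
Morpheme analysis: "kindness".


Word: "kindness"
Morphemes: kind | -ness
Each morpheme carries meaning
= 2 morphemes


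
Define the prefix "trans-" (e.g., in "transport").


Prefix: trans-
As in: transport -> trans- + port
Meaning = across


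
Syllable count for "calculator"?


Word: "calculator"
Syllable breakdown: cal · cu · la · tor
Counting: 4 parts
= 4 syllables


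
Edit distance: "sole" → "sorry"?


Word 1: "sole" (length 4)
Word 2: "sorry" (length 5)
One optimal edit sequence (insert/delete/substitute each cost 1):
  1. keep 's'
  2. keep 'o'
  3. insert 'r'  (+1)
  4. substitute 'l' -> 'r'  (+1)
  5. substitute 'e' -> 'y'  (+1)
Total edit operations: 3
Edit distance = 3


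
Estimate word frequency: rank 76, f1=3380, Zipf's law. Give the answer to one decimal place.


Zipf's law: f(r) = f(1) / r
f(1) = 3380
f(76) = 3380 / 76
= 44.5 occurrences


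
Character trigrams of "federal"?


Word: "federal" (length 7)
Number of trigrams = 7 - 3 + 1 = 5
  Position 0: "fed"
  Position 1: "ede"
  Position 2: "der"
  Position 3: "era"
  Position 4: "ral"
Trigrams = "fed", "ede", "der", "era", "ral"


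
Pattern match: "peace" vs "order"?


Pattern of "peace": [0, 1, 2, 3, 1]
Pattern of "order": [0, 1, 2, 3, 1]
Patterns match
Same pattern = Yes


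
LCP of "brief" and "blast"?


Word 1: "brief"
Word 2: "blast"
Comparing from start:
  Pos 0: 'b' == 'b'
  Pos 1: 'r' != 'l' (stop)
LCP = "b" (length 1)


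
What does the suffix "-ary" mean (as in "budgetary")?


Suffix: -ary
Example: budgetary = budget + -ary
Meaning = relating to


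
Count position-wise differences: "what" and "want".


Comparing character by character (same length = 4):
  Pos 0: 'w' vs 'w' =
  Pos 1: 'h' vs 'a' !=
  Pos 2: 'a' vs 'n' !=
  Pos 3: 't' vs 't' =
Hamming distance = 2


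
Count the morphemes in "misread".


Word: "misread"
Morphemes: mis- / read
Each morpheme carries meaning
= 2 morphemes


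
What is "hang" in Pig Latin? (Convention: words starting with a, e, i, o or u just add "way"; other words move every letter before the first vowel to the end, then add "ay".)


Word: "hang"
Starts with consonant(s) → move to end, add 'ay'
Consonant cluster: "h"
Pig Latin = "anghay"


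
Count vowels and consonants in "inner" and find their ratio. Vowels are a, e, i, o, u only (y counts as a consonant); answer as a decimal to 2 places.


Word: "inner"
Vowels (a,e,i,o,u): 2
Consonants: 3
Ratio = 2/3
= 0.67


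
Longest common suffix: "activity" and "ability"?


Word 1: "activity"
Word 2: "ability"
Comparing from end:
  Pos -1: 'y' == 'y'
  Pos -2: 't' == 't'
  Pos -3: 'i' == 'i'
  Pos -4: 'v' != 'l' (stop)
LCS = "ity" (length 3)


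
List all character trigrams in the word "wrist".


Word: "wrist" (length 5)
Number of trigrams = 5 - 3 + 1 = 3
  Position 0: "wri"
  Position 1: "ris"
  Position 2: "ist"
Trigrams = "wri", "ris", "ist"


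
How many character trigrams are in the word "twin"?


Word: "twin" (length 4)
Number of 3-grams = length - 3 + 1 = 4 - 3 + 1
= 2


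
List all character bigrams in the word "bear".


Word: "bear" (length 4)
Number of bigrams = 4 - 2 + 1 = 3
  Position 0: "be"
  Position 1: "ea"
  Position 2: "ar"
Bigrams = "be", "ea", "ar"


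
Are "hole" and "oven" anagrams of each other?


Word 1: "hole" → sorted: ehlo
Word 2: "oven" → sorted: enov
Same letters? ehlo != enov
Anagram = No


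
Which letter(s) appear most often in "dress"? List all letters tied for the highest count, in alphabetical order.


Word: "dress"
Letter counts:
  'd': 1
  'e': 1
  'r': 1
  's': 2
Maximum count = 2
Most frequent = 's' (2 times each)


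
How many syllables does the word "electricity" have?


Word: "electricity"
Syllable breakdown: e-lec-tric-i-ty
Counting: 5 parts
= 5 syllables


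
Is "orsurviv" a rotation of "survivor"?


Word: "survivor", Candidate: "orsurviv"
Method: check if candidate is substring of word+word
"survivorsurvivor" contains "orsurviv"? Yes
Is rotation = Yes


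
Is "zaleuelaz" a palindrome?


Word: "zaleuelaz"
Reversed: "zaleuelaz"
Forward == Backward? zaleuelaz == zaleuelaz
Palindrome = Yes


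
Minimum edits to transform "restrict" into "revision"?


Word 1: "restrict" (length 8)
Word 2: "revision" (length 8)
One optimal edit sequence (insert/delete/substitute each cost 1):
  1. keep 'r'
  2. keep 'e'
  3. substitute 's' -> 'v'  (+1)
  4. substitute 't' -> 'i'  (+1)
  5. substitute 'r' -> 's'  (+1)
  6. keep 'i'
  7. substitute 'c' -> 'o'  (+1)
  8. substitute 't' -> 'n'  (+1)
Total edit operations: 5
Edit distance = 5


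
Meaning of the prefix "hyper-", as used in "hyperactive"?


Prefix: hyper-
As in: hyperactive -> hyper- + active
Meaning = over / excessive


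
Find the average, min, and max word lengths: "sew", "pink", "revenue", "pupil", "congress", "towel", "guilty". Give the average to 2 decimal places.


Lengths: "sew"=3, "pink"=4, "revenue"=7, "pupil"=5, "congress"=8, "towel"=5, "guilty"=6
Sum = 38, Count = 7
Average = 38/7 = 5.43
= avg=5.43, min=3, max=8


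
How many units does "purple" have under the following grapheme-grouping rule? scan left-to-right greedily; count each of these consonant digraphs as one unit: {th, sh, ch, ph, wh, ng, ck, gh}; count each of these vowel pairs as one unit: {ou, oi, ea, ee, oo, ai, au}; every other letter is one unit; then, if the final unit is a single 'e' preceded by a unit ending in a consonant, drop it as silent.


Word: "purple" (6 letters)
Left-to-right scan:
  1. 'p' (letter)
  2. 'u' (letter)
  3. 'r' (letter)
  4. 'p' (letter)
  5. 'l' (letter)
  6. 'e' (letter)
Units from scan: 6
Final unit is 'e' after a consonant -> drop as silent (-1)
Sound units = 5 units


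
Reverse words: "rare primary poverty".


Original: "rare primary poverty"
Words (1..n): rare | primary | poverty
Reversed (n..1): poverty | primary | rare
Result = "poverty primary rare"


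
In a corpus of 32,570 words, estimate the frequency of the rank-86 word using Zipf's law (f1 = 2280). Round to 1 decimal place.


Zipf's law: f(r) = f(1) / r
f(1) = 2280
f(86) = 2280 / 86
= 26.5 occurrences


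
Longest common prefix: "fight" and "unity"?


Word 1: "fight"
Word 2: "unity"
Comparing from start:
  Pos 0: 'f' != 'u' (stop)
LCP = "" (length 0)


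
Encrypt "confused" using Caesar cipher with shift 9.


Word: "confused"
Shift: 9
Each letter → (letter + shift) mod 26:
  'c' (2) + 9 = 11 → 'l'
  'o' (14) + 9 = 23 → 'x'
  'n' (13) + 9 = 22 → 'w'
  'f' (5) + 9 = 14 → 'o'
  'u' (20) + 9 = 3 → 'd'
  's' (18) + 9 = 1 → 'b'
  'e' (4) + 9 = 13 → 'n'
  'd' (3) + 9 = 12 → 'm'
Result = "lxwodbnm"


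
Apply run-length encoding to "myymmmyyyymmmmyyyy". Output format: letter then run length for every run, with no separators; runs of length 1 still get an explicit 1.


String: "myymmmyyyymmmmyyyy"
Scanning for consecutive runs:
  'm' x 1
  'y' x 2
  'm' x 3
  'y' x 4
  'm' x 4
  'y' x 4
RLE = "m1y2m3y4m4y4"


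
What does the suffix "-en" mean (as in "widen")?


Suffix: -en
As in: widen -> wide + -en, with a spelling change
Meaning = to make / become


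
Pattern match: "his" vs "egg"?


Pattern of "his": [0, 1, 2]
Pattern of "egg": [0, 1, 1]
Patterns do not match
Same pattern = No


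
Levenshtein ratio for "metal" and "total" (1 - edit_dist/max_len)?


Word 1: "metal" (length 5)
Word 2: "total" (length 5)
One optimal edit sequence:
  1. substitute 'm' -> 't'  (+1)
  2. substitute 'e' -> 'o'  (+1)
  3. keep 't'
  4. keep 'a'
  5. keep 'l'
Edit distance = 2
Max length = max(5, 5) = 5
Similarity = 1 - 2/5
= 0.6000


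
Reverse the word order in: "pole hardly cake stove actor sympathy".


Original: "pole hardly cake stove actor sympathy"
Words (1..n): pole | hardly | cake | stove | actor | sympathy
Reversed (n..1): sympathy | actor | stove | cake | hardly | pole
Result = "sympathy actor stove cake hardly pole"


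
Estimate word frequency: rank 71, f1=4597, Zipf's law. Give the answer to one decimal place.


Zipf's law: f(r) = f(1) / r
f(1) = 4597
f(71) = 4597 / 71
= 64.7 occurrences


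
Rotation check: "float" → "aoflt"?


Word: "float", Candidate: "aoflt"
Method: check if candidate is substring of word+word
"floatfloat" contains "aoflt"? No
Is rotation = No


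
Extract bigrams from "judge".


Word: "judge" (length 5)
Number of bigrams = 5 - 2 + 1 = 4
  Position 0: "ju"
  Position 1: "ud"
  Position 2: "dg"
  Position 3: "ge"
Bigrams = "ju", "ud", "dg", "ge"


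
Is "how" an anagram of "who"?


Word 1: "who" → sorted: how
Word 2: "how" → sorted: how
Same letters? how == how
Anagram = Yes


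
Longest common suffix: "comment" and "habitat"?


Word 1: "comment"
Word 2: "habitat"
Comparing from end:
  Pos -1: 't' == 't'
  Pos -2: 'n' != 'a' (stop)
LCS = "t" (length 1)


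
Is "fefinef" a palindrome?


Word: "fefinef"
Reversed: "fenifef"
Forward == Backward? fefinef != fenifef
Palindrome = No


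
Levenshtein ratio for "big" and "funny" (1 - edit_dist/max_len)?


Word 1: "big" (length 3)
Word 2: "funny" (length 5)
One optimal edit sequence:
  1. insert 'f'  (+1)
  2. insert 'u'  (+1)
  3. substitute 'b' -> 'n'  (+1)
  4. substitute 'i' -> 'n'  (+1)
  5. substitute 'g' -> 'y'  (+1)
Edit distance = 5
Max length = max(3, 5) = 5
Similarity = 1 - 5/5
= 0.0000


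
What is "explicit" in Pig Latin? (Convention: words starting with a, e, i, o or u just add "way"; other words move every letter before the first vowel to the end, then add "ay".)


Word: "explicit"
Starts with vowel → add 'way'
Pig Latin = "explicitway"


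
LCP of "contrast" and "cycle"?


Word 1: "contrast"
Word 2: "cycle"
Comparing from start:
  Pos 0: 'c' == 'c'
  Pos 1: 'o' != 'y' (stop)
LCP = "c" (length 1)


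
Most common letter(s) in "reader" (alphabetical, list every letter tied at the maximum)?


Word: "reader"
Letter counts:
  'a': 1
  'd': 1
  'e': 2
  'r': 2
Maximum count = 2
Most frequent = 'e', 'r' (2 times each)


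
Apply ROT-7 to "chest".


Word: "chest"
Shift: 7
Each letter → (letter + shift) mod 26:
  'c' (2) + 7 = 9 → 'j'
  'h' (7) + 7 = 14 → 'o'
  'e' (4) + 7 = 11 → 'l'
  's' (18) + 7 = 25 → 'z'
  't' (19) + 7 = 0 → 'a'
Result = "jolza"


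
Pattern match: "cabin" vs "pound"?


Pattern of "cabin": [0, 1, 2, 3, 4]
Pattern of "pound": [0, 1, 2, 3, 4]
Patterns match
Same pattern = Yes


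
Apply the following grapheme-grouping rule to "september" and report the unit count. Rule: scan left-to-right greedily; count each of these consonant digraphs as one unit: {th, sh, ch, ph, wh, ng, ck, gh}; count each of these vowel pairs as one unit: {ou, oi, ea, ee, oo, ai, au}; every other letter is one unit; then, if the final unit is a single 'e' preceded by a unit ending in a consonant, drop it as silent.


Word: "september" (9 letters)
Left-to-right scan:
  [1] 's' (letter)
  [2] 'e' (letter)
  [3] 'p' (letter)
  [4] 't' (letter)
  [5] 'e' (letter)
  [6] 'm' (letter)
  [7] 'b' (letter)
  [8] 'e' (letter)
  [9] 'r' (letter)
Units from scan: 9
Sound units = 9 units
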